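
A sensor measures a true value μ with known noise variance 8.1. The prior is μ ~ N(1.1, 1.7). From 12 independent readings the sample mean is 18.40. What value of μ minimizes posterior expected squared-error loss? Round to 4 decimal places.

13.4832

Posterior for μ is Normal. Precision-weighted mean: (1/1.7·1.1 + 12/8.1·18.40) / (1/1.7 + 12/8.1) = 13.4832.
A Normal posterior is symmetric, so mode = mean.
Squared-error loss ⇒ the optimal estimator is the posterior mean.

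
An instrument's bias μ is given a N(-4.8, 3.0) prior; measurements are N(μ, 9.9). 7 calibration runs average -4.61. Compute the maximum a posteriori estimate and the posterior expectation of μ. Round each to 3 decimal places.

Posterior for μ is Normal. Precision-weighted mean: (1/3.0·-4.8 + 7/9.9·-4.61) / (1/3.0 + 7/9.9) = -4.671.
A Normal posterior is symmetric, so mode = mean.

μ_MAP = -4.671, E[μ|data] = -4.671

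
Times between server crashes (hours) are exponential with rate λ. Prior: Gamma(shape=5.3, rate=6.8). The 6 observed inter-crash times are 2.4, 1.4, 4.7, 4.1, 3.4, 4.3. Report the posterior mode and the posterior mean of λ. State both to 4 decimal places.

Σ times = 20.3. Posterior: Gamma(shape = 5.3+6 = 11.3, rate = 6.8+20.3 = 27.1).
Mode = (α−1)/β = 10.3/27.1 = 0.3801.
Mean = α/β = 11.3/27.1 = 0.4170.
The mean is pulled above the mode by the posterior's right skew.

MAP = 0.3801; posterior mean = 0.4170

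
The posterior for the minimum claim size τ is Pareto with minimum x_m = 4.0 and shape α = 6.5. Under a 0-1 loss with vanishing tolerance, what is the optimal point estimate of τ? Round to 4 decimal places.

4.0000

The Pareto density is strictly decreasing on [x_m, ∞), so the mode is x_m = 4.0000.
Mean = α·x_m/(α−1) = 6.5·4.0/5.5 = 4.7273.
This is the posterior mode — the MAP estimate.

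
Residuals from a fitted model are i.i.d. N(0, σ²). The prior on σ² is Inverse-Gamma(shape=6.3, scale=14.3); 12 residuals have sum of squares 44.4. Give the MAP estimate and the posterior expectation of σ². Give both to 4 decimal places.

MAP = 2.7444; posterior mean = 3.2301

Posterior: Inverse-Gamma(shape = 6.3+12/2 = 12.3, scale = 14.3+44.4/2 = 36.5).
Mode = β/(α+1) = 36.5/13.3 = 2.7444.
Mean = β/(α−1) = 36.5/11.3 = 3.2301.
Right-skewed posterior ⇒ mode < mean.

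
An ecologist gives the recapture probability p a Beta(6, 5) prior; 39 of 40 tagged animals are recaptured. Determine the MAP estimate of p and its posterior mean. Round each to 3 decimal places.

Posterior: Beta(6+39, 5+1) = Beta(45, 6).
Mode = (45−1)/(45+6−2) = 44/49 = 0.898.
Mean = 45/(45+6) = 45/51 = 0.882.

MAP: 0.898. Posterior mean: 0.882.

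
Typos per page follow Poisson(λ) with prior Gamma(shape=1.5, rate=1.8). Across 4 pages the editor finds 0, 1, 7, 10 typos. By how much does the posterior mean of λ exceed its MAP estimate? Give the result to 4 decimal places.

Σ counts = 18. Posterior: Gamma(shape = 1.5+18 = 19.5, rate = 1.8+4 = 5.8).
Mode = (α−1)/β = 18.5/5.8 = 3.1897.
Mean = α/β = 19.5/5.8 = 3.3621.
Difference = 3.3621 − 3.1897 = 0.1724.

0.1724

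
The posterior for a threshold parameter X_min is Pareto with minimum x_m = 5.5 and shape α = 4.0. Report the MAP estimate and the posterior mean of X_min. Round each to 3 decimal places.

MAP: 5.500. Posterior mean: 7.333.

The Pareto density is strictly decreasing on [x_m, ∞), so the mode is x_m = 5.500.
Mean = α·x_m/(α−1) = 4.0·5.5/3.0 = 7.333.
Mean > mode: the posterior has a right tail.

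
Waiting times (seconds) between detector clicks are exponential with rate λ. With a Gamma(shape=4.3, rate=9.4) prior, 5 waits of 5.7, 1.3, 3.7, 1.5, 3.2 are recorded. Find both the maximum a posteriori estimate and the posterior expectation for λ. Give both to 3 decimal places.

MAP = 0.335; posterior mean = 0.375

Σ times = 15.4. Posterior: Gamma(shape = 4.3+5 = 9.3, rate = 9.4+15.4 = 24.8).
Mode = (α−1)/β = 8.3/24.8 = 0.335.
Mean = α/β = 9.3/24.8 = 0.375.
Mean > mode: the posterior has a right tail.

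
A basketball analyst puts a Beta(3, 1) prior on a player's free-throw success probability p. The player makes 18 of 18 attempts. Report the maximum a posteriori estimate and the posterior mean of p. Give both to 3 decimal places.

p_MAP = 1.000, E[p|data] = 0.955

Posterior: Beta(3+18, 1+0) = Beta(21, 1).
Since β = 1 ≤ 1 and α > 1, the Beta density is monotone increasing on [0,1]; the mode is at 1.
Mean = 21/(21+1) = 0.955.
The posterior is left-skewed, so the mode exceeds the mean.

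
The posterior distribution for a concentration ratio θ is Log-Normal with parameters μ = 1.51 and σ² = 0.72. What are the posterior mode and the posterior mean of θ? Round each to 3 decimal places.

posterior mode = 2.203, posterior mean = 6.488

Mode = exp(μ − σ²) = exp(0.79) = 2.203.
Mean = exp(μ + σ²/2) = exp(1.870) = 6.488.
The posterior is right-skewed, so the mean exceeds the mode.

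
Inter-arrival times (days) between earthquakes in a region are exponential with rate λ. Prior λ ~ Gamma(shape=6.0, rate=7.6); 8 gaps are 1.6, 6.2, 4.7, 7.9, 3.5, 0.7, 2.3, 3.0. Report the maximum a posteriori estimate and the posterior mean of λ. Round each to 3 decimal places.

λ_MAP = 0.347, E[λ|data] = 0.373

Σ times = 29.9. Posterior: Gamma(shape = 6.0+8 = 14.0, rate = 7.6+29.9 = 37.5).
Mode = (α−1)/β = 13.0/37.5 = 0.347.
Mean = α/β = 14.0/37.5 = 0.373.
The posterior is right-skewed, so the mean exceeds the mode.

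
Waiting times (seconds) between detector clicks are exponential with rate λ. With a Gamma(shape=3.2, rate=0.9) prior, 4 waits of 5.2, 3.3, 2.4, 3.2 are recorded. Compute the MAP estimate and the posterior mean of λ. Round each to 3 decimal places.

Σ times = 14.1. Posterior: Gamma(shape = 3.2+4 = 7.2, rate = 0.9+14.1 = 15.0).
Mode = (α−1)/β = 6.2/15.0 = 0.413.
Mean = α/β = 7.2/15.0 = 0.480.

MAP estimate = 0.413, posterior mean = 0.480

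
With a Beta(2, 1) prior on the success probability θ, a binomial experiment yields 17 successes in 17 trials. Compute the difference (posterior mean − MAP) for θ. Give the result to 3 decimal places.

-0.050

Posterior: Beta(2+17, 1+0) = Beta(19, 1).
Since β = 1 ≤ 1 and α > 1, the Beta density is monotone increasing on [0,1]; the mode is at 1.
Mean = 19/(19+1) = 0.950.
Difference = 0.950 − 1.000 = -0.050.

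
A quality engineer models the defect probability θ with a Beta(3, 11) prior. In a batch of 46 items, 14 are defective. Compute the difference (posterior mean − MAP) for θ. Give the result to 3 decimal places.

0.007

Posterior: Beta(3+14, 11+32) = Beta(17, 43).
Mode = (17−1)/(17+43−2) = 16/58 = 0.276.
Mean = 17/(17+43) = 17/60 = 0.283.
Difference = 0.283 − 0.276 = 0.007.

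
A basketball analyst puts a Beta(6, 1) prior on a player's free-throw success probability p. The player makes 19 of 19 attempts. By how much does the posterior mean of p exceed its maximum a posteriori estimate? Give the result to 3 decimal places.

Posterior: Beta(6+19, 1+0) = Beta(25, 1).
Since β = 1 ≤ 1 and α > 1, the Beta density is monotone increasing on [0,1]; the mode is at 1.
Mean = 25/(25+1) = 0.962.
Difference = 0.962 − 1.000 = -0.038.

-0.038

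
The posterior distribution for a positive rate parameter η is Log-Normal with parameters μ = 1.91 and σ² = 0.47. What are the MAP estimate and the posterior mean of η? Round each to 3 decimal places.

Mode = exp(μ − σ²) = exp(1.44) = 4.221.
Mean = exp(μ + σ²/2) = exp(2.145) = 8.542.

MAP = 4.221, posterior mean = 8.542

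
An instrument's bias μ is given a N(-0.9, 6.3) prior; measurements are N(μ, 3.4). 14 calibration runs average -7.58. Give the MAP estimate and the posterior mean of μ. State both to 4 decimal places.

Posterior for μ is Normal. Precision-weighted mean: (1/6.3·-0.9 + 14/3.4·-7.58) / (1/6.3 + 14/3.4) = -7.3321.
A Normal posterior is symmetric, so mode = mean.

μ_MAP = -7.3321, E[μ|data] = -7.3321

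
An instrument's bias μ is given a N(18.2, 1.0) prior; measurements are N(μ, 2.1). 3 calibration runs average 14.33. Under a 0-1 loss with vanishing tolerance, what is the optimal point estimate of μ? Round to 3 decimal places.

Posterior for μ is Normal. Precision-weighted mean: (1/1.0·18.2 + 3/2.1·14.33) / (1/1.0 + 3/2.1) = 15.924.
A Normal posterior is symmetric, so mode = mean.
This is the posterior mode — the MAP estimate.

15.924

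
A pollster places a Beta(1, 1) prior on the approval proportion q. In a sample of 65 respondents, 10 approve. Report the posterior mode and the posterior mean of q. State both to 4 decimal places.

MAP = 0.1538, posterior mean = 0.1642

Posterior: Beta(1+10, 1+55) = Beta(11, 56).
Mode = (11−1)/(11+56−2) = 10/65 = 0.1538.
With a flat prior the MAP equals the MLE, 10/65.
Mean = 11/(11+56) = 11/67 = 0.1642.
Right-skewed posterior ⇒ mode < mean.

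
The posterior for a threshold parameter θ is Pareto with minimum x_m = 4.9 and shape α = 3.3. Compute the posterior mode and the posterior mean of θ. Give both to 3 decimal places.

The Pareto density is strictly decreasing on [x_m, ∞), so the mode is x_m = 4.900.
Mean = α·x_m/(α−1) = 3.3·4.9/2.3 = 7.030.
Mean > mode: the posterior has a right tail.

MAP = 4.900; posterior mean = 7.030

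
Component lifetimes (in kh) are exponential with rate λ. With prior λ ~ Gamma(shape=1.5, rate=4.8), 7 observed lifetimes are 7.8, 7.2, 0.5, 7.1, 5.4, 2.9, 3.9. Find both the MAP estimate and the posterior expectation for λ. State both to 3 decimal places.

λ_MAP = 0.189, E[λ|data] = 0.215

Σ times = 34.8. Posterior: Gamma(shape = 1.5+7 = 8.5, rate = 4.8+34.8 = 39.6).
Mode = (α−1)/β = 7.5/39.6 = 0.189.
Mean = α/β = 8.5/39.6 = 0.215.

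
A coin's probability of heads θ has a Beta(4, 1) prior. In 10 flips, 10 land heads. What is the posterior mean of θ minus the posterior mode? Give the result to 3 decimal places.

Posterior: Beta(4+10, 1+0) = Beta(14, 1).
Since β = 1 ≤ 1 and α > 1, the Beta density is monotone increasing on [0,1]; the mode is at 1.
Mean = 14/(14+1) = 0.933.
Difference = 0.933 − 1.000 = -0.067.

-0.067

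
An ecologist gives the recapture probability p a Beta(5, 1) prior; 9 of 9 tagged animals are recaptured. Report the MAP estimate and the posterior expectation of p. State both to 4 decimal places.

MAP estimate = 1.0000, posterior expectation = 0.9333

Posterior: Beta(5+9, 1+0) = Beta(14, 1).
Since β = 1 ≤ 1 and α > 1, the Beta density is monotone increasing on [0,1]; the mode is at 1.
Mean = 14/(14+1) = 0.9333.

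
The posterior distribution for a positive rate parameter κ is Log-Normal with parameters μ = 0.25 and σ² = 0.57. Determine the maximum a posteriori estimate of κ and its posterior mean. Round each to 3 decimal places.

Mode = exp(μ − σ²) = exp(-0.32) = 0.726.
Mean = exp(μ + σ²/2) = exp(0.535) = 1.707.

κ_MAP = 0.726, E[κ|data] = 1.707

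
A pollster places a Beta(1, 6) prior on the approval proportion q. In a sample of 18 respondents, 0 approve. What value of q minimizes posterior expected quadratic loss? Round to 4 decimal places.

Posterior: Beta(1+0, 6+18) = Beta(1, 24).
Since α = 1 ≤ 1 and β > 1, the Beta density is monotone decreasing on [0,1]; the mode is at 0.
Mean = 1/(1+24) = 0.0400.
Quadratic loss ⇒ the optimal estimator is the posterior mean.

0.0400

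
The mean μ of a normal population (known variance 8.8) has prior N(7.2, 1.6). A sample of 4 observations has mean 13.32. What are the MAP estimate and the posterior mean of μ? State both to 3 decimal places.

Posterior for μ is Normal. Precision-weighted mean: (1/1.6·7.2 + 4/8.8·13.32) / (1/1.6 + 4/8.8) = 9.777.
A Normal posterior is symmetric, so mode = mean.

MAP estimate = 9.777, posterior mean = 9.777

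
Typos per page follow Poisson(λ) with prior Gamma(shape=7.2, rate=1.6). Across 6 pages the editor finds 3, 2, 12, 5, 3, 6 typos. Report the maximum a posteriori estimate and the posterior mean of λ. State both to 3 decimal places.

Σ counts = 31. Posterior: Gamma(shape = 7.2+31 = 38.2, rate = 1.6+6 = 7.6).
Mode = (α−1)/β = 37.2/7.6 = 4.895.
Mean = α/β = 38.2/7.6 = 5.026.

maximum a posteriori estimate = 4.895, posterior mean = 5.026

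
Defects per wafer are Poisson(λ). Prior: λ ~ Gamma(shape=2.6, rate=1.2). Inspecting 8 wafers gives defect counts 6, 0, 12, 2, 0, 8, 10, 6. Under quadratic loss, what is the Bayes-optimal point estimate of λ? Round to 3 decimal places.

Σ counts = 44. Posterior: Gamma(shape = 2.6+44 = 46.6, rate = 1.2+8 = 9.2).
Mode = (α−1)/β = 45.6/9.2 = 4.957.
Mean = α/β = 46.6/9.2 = 5.065.
Quadratic loss ⇒ the optimal estimator is the posterior mean.

5.065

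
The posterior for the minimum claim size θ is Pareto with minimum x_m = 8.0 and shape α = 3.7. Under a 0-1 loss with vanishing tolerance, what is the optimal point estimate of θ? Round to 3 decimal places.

8.000

The Pareto density is strictly decreasing on [x_m, ∞), so the mode is x_m = 8.000.
Mean = α·x_m/(α−1) = 3.7·8.0/2.7 = 10.963.
This is the posterior mode — the MAP estimate.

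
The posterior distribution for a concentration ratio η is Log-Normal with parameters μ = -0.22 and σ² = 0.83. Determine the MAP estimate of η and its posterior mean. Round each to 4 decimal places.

MAP: 0.3499. Posterior mean: 1.2153.

Mode = exp(μ − σ²) = exp(-1.05) = 0.3499.
Mean = exp(μ + σ²/2) = exp(0.195) = 1.2153.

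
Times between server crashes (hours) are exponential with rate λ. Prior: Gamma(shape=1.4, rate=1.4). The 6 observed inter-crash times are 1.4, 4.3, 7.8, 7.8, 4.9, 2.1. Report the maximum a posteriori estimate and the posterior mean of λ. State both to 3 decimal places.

Σ times = 28.3. Posterior: Gamma(shape = 1.4+6 = 7.4, rate = 1.4+28.3 = 29.7).
Mode = (α−1)/β = 6.4/29.7 = 0.215.
Mean = α/β = 7.4/29.7 = 0.249.

MAP = 0.215; posterior mean = 0.249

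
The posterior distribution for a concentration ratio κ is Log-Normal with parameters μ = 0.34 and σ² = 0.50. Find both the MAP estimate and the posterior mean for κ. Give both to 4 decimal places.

MAP: 0.8521. Posterior mean: 1.8040.

Mode = exp(μ − σ²) = exp(-0.16) = 0.8521.
Mean = exp(μ + σ²/2) = exp(0.590) = 1.8040.
The posterior is right-skewed, so the mean exceeds the mode.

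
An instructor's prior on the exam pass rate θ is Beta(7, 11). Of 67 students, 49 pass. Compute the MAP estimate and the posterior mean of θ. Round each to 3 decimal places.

Posterior: Beta(7+49, 11+18) = Beta(56, 29).
Mode = (56−1)/(56+29−2) = 55/83 = 0.663.
Mean = 56/(56+29) = 56/85 = 0.659.

MAP = 0.663, posterior mean = 0.659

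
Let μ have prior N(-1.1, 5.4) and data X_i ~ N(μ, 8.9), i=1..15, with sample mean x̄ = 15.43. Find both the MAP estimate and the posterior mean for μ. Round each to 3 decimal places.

Posterior for μ is Normal. Precision-weighted mean: (1/5.4·-1.1 + 15/8.9·15.43) / (1/5.4 + 15/8.9) = 13.794.
A Normal posterior is symmetric, so mode = mean.

MAP: 13.794. Posterior mean: 13.794.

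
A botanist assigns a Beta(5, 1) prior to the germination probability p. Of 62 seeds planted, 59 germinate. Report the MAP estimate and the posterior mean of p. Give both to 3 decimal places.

Posterior: Beta(5+59, 1+3) = Beta(64, 4).
Mode = (64−1)/(64+4−2) = 63/66 = 0.955.
Mean = 64/(64+4) = 64/68 = 0.941.

MAP = 0.955; posterior mean = 0.941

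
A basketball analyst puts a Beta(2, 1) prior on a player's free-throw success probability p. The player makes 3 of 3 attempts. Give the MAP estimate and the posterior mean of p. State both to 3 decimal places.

p_MAP = 1.000, E[p|data] = 0.833

Posterior: Beta(2+3, 1+0) = Beta(5, 1).
Since β = 1 ≤ 1 and α > 1, the Beta density is monotone increasing on [0,1]; the mode is at 1.
Mean = 5/(5+1) = 0.833.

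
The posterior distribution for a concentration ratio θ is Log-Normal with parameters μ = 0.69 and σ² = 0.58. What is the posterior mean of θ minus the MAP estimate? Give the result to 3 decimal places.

Mode = exp(μ − σ²) = exp(0.11) = 1.116.
Mean = exp(μ + σ²/2) = exp(0.980) = 2.664.
Difference = 2.664 − 1.116 = 1.548.
Right-skewed posterior ⇒ mode < mean.

1.548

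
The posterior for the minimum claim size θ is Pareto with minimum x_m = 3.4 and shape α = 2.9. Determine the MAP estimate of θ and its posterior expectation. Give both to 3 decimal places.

The Pareto density is strictly decreasing on [x_m, ∞), so the mode is x_m = 3.400.
Mean = α·x_m/(α−1) = 2.9·3.4/1.9 = 5.189.

MAP = 3.400; posterior mean = 5.189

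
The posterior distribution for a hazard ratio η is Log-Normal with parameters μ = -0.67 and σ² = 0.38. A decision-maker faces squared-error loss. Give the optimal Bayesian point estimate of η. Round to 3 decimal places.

Mode = exp(μ − σ²) = exp(-1.05) = 0.350.
Mean = exp(μ + σ²/2) = exp(-0.480) = 0.619.
Squared-error loss ⇒ the optimal estimator is the posterior mean.

0.619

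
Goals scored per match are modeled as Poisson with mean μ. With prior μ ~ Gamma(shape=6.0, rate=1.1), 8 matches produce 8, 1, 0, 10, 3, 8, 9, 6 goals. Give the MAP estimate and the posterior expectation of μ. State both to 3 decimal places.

Σ counts = 45. Posterior: Gamma(shape = 6.0+45 = 51.0, rate = 1.1+8 = 9.1).
Mode = (α−1)/β = 50.0/9.1 = 5.495.
Mean = α/β = 51.0/9.1 = 5.604.

MAP = 5.495, posterior mean = 5.604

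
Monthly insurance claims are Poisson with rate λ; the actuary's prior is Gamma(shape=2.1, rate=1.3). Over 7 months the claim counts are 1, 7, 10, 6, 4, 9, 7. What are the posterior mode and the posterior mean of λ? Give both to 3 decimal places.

Σ counts = 44. Posterior: Gamma(shape = 2.1+44 = 46.1, rate = 1.3+7 = 8.3).
Mode = (α−1)/β = 45.1/8.3 = 5.434.
Mean = α/β = 46.1/8.3 = 5.554.

MAP = 5.434, posterior mean = 5.554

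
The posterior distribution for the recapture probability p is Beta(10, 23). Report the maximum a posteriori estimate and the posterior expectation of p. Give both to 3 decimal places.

MAP = 0.290, posterior mean = 0.303

Mode = (10−1)/(10+23−2) = 9/31 = 0.290.
Mean = 10/(10+23) = 10/33 = 0.303.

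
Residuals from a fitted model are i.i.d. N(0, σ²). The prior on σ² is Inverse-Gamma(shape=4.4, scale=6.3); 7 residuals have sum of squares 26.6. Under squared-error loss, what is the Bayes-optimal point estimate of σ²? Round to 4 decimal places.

2.8406

Posterior: Inverse-Gamma(shape = 4.4+7/2 = 7.9, scale = 6.3+26.6/2 = 19.6).
Mode = β/(α+1) = 19.6/8.9 = 2.2022.
Mean = β/(α−1) = 19.6/6.9 = 2.8406.
Squared-error loss ⇒ the optimal estimator is the posterior mean.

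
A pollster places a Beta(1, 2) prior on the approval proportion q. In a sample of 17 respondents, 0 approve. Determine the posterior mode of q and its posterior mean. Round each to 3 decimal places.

Posterior: Beta(1+0, 2+17) = Beta(1, 19).
Since α = 1 ≤ 1 and β > 1, the Beta density is monotone decreasing on [0,1]; the mode is at 0.
Mean = 1/(1+19) = 0.050.

MAP = 0.000; posterior mean = 0.050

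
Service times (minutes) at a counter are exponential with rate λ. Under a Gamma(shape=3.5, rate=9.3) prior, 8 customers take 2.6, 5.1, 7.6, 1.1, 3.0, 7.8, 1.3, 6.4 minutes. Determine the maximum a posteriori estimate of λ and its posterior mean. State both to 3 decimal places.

Σ times = 34.9. Posterior: Gamma(shape = 3.5+8 = 11.5, rate = 9.3+34.9 = 44.2).
Mode = (α−1)/β = 10.5/44.2 = 0.238.
Mean = α/β = 11.5/44.2 = 0.260.
The mean is pulled above the mode by the posterior's right skew.

maximum a posteriori estimate = 0.238, posterior mean = 0.260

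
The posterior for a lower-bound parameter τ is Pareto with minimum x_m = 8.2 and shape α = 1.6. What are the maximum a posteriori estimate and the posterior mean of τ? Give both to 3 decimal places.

The Pareto density is strictly decreasing on [x_m, ∞), so the mode is x_m = 8.200.
Mean = α·x_m/(α−1) = 1.6·8.2/0.6 = 21.867.

maximum a posteriori estimate = 8.200, posterior mean = 21.867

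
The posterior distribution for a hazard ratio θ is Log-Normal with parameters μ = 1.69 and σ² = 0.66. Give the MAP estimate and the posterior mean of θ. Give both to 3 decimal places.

Mode = exp(μ − σ²) = exp(1.03) = 2.801.
Mean = exp(μ + σ²/2) = exp(2.020) = 7.538.

MAP = 2.801; posterior mean = 7.538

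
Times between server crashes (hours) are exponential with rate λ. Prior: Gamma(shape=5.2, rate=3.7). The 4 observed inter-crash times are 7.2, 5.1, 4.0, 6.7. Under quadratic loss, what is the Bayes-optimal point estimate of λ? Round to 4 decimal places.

Σ times = 23.0. Posterior: Gamma(shape = 5.2+4 = 9.2, rate = 3.7+23.0 = 26.7).
Mode = (α−1)/β = 8.2/26.7 = 0.3071.
Mean = α/β = 9.2/26.7 = 0.3446.
Quadratic loss ⇒ the optimal estimator is the posterior mean.

0.3446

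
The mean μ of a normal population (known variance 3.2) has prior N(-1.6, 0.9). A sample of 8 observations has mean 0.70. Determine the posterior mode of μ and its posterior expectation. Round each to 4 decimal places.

μ_MAP = -0.0077, E[μ|data] = -0.0077

Posterior for μ is Normal. Precision-weighted mean: (1/0.9·-1.6 + 8/3.2·0.70) / (1/0.9 + 8/3.2) = -0.0077.
A Normal posterior is symmetric, so mode = mean.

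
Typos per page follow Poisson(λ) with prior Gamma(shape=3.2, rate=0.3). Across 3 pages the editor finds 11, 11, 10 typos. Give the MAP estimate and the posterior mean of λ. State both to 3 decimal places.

MAP = 10.364; posterior mean = 10.667

Σ counts = 32. Posterior: Gamma(shape = 3.2+32 = 35.2, rate = 0.3+3 = 3.3).
Mode = (α−1)/β = 34.2/3.3 = 10.364.
Mean = α/β = 35.2/3.3 = 10.667.
Right-skewed posterior ⇒ mode < mean.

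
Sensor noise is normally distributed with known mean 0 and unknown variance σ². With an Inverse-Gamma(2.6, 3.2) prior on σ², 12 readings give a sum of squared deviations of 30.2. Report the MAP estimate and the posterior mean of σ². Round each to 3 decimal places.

MAP = 1.906, posterior mean = 2.408

Posterior: Inverse-Gamma(shape = 2.6+12/2 = 8.6, scale = 3.2+30.2/2 = 18.3).
Mode = β/(α+1) = 18.3/9.6 = 1.906.
Mean = β/(α−1) = 18.3/7.6 = 2.408.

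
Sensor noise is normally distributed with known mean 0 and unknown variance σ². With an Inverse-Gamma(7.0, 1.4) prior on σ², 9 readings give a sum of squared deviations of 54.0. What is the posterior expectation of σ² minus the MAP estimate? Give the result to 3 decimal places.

Posterior: Inverse-Gamma(shape = 7.0+9/2 = 11.5, scale = 1.4+54.0/2 = 28.4).
Mode = β/(α+1) = 28.4/12.5 = 2.272.
Mean = β/(α−1) = 28.4/10.5 = 2.705.
Difference = 2.705 − 2.272 = 0.433.
The mean is pulled above the mode by the posterior's right skew.

0.433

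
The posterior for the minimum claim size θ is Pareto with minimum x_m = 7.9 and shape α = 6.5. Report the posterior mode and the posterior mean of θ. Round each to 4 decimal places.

MAP = 7.9000; posterior mean = 9.3364

The Pareto density is strictly decreasing on [x_m, ∞), so the mode is x_m = 7.9000.
Mean = α·x_m/(α−1) = 6.5·7.9/5.5 = 9.3364.
Mean > mode: the posterior has a right tail.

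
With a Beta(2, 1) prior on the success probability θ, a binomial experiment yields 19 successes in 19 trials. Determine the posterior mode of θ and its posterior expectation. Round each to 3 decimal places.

Posterior: Beta(2+19, 1+0) = Beta(21, 1).
Since β = 1 ≤ 1 and α > 1, the Beta density is monotone increasing on [0,1]; the mode is at 1.
Mean = 21/(21+1) = 0.955.

MAP = 1.000; posterior mean = 0.955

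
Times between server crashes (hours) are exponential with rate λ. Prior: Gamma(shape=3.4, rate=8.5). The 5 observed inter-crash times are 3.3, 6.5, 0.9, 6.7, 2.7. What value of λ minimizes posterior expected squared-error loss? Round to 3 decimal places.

0.294

Σ times = 20.1. Posterior: Gamma(shape = 3.4+5 = 8.4, rate = 8.5+20.1 = 28.6).
Mode = (α−1)/β = 7.4/28.6 = 0.259.
Mean = α/β = 8.4/28.6 = 0.294.
Squared-error loss ⇒ the optimal estimator is the posterior mean.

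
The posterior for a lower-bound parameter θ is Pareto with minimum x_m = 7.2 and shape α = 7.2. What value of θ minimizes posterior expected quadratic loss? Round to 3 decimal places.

8.361

The Pareto density is strictly decreasing on [x_m, ∞), so the mode is x_m = 7.200.
Mean = α·x_m/(α−1) = 7.2·7.2/6.2 = 8.361.
Quadratic loss ⇒ the optimal estimator is the posterior mean.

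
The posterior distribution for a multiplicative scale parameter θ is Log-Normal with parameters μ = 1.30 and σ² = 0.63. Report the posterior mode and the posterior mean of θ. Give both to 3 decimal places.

MAP: 1.954. Posterior mean: 5.028.

Mode = exp(μ − σ²) = exp(0.67) = 1.954.
Mean = exp(μ + σ²/2) = exp(1.615) = 5.028.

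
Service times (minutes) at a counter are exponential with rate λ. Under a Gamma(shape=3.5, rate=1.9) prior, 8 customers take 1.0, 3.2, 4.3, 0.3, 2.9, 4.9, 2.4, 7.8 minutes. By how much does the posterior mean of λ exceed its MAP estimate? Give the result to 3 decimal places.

0.035

Σ times = 26.8. Posterior: Gamma(shape = 3.5+8 = 11.5, rate = 1.9+26.8 = 28.7).
Mode = (α−1)/β = 10.5/28.7 = 0.366.
Mean = α/β = 11.5/28.7 = 0.401.
Difference = 0.401 − 0.366 = 0.035.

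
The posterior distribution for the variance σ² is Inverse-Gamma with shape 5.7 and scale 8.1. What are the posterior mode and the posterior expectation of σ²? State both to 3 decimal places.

Mode = β/(α+1) = 8.1/6.7 = 1.209.
Mean = β/(α−1) = 8.1/4.7 = 1.723.

MAP: 1.209. Posterior mean: 1.723.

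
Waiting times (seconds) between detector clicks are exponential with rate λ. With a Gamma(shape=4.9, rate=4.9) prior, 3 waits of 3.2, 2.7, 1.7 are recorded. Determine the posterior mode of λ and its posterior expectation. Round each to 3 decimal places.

Σ times = 7.6. Posterior: Gamma(shape = 4.9+3 = 7.9, rate = 4.9+7.6 = 12.5).
Mode = (α−1)/β = 6.9/12.5 = 0.552.
Mean = α/β = 7.9/12.5 = 0.632.
The mean is pulled above the mode by the posterior's right skew.

MAP: 0.552. Posterior mean: 0.632.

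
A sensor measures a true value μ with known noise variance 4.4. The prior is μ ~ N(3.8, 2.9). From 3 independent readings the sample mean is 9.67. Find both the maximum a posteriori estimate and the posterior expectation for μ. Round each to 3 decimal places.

Posterior for μ is Normal. Precision-weighted mean: (1/2.9·3.8 + 3/4.4·9.67) / (1/2.9 + 3/4.4) = 7.698.
A Normal posterior is symmetric, so mode = mean.

MAP = 7.698, posterior mean = 7.698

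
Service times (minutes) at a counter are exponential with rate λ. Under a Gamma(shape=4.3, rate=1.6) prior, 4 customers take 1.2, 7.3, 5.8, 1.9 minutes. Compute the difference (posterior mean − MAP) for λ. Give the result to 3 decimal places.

0.056

Σ times = 16.2. Posterior: Gamma(shape = 4.3+4 = 8.3, rate = 1.6+16.2 = 17.8).
Mode = (α−1)/β = 7.3/17.8 = 0.410.
Mean = α/β = 8.3/17.8 = 0.466.
Difference = 0.466 − 0.410 = 0.056.
Mean > mode: the posterior has a right tail.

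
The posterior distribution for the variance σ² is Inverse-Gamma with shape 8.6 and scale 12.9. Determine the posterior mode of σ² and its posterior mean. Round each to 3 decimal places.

MAP: 1.344. Posterior mean: 1.697.

Mode = β/(α+1) = 12.9/9.6 = 1.344.
Mean = β/(α−1) = 12.9/7.6 = 1.697.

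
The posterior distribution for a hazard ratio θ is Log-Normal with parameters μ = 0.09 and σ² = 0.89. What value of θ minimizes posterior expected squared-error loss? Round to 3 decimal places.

Mode = exp(μ − σ²) = exp(-0.80) = 0.449.
Mean = exp(μ + σ²/2) = exp(0.535) = 1.707.
Squared-error loss ⇒ the optimal estimator is the posterior mean.

1.707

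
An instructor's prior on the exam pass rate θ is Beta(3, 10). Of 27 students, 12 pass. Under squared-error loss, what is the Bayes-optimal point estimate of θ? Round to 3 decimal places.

0.375

Posterior: Beta(3+12, 10+15) = Beta(15, 25).
Mode = (15−1)/(15+25−2) = 14/38 = 0.368.
Mean = 15/(15+25) = 15/40 = 0.375.
Squared-error loss ⇒ the optimal estimator is the posterior mean.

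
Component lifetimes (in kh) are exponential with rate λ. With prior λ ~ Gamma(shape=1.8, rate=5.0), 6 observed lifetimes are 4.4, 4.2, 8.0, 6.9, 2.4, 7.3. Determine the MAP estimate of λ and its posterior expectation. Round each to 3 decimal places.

MAP = 0.178; posterior mean = 0.204

Σ times = 33.2. Posterior: Gamma(shape = 1.8+6 = 7.8, rate = 5.0+33.2 = 38.2).
Mode = (α−1)/β = 6.8/38.2 = 0.178.
Mean = α/β = 7.8/38.2 = 0.204.
Right-skewed posterior ⇒ mode < mean.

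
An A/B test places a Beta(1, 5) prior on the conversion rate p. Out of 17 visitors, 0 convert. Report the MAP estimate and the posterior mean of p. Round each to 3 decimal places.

MAP: 0.000. Posterior mean: 0.043.

Posterior: Beta(1+0, 5+17) = Beta(1, 22).
Since α = 1 ≤ 1 and β > 1, the Beta density is monotone decreasing on [0,1]; the mode is at 0.
Mean = 1/(1+22) = 0.043.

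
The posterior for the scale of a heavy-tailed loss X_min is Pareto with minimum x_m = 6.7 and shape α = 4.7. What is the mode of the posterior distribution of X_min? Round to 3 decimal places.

The Pareto density is strictly decreasing on [x_m, ∞), so the mode is x_m = 6.700.
Mean = α·x_m/(α−1) = 4.7·6.7/3.7 = 8.511.
This is the posterior mode — the MAP estimate.

6.700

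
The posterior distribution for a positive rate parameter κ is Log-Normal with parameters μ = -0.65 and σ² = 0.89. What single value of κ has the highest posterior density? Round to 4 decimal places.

Mode = exp(μ − σ²) = exp(-1.54) = 0.2144.
Mean = exp(μ + σ²/2) = exp(-0.205) = 0.8146.
This is the posterior mode — the MAP estimate.

0.2144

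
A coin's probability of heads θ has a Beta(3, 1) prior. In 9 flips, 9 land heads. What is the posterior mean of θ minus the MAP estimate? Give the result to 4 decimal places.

Posterior: Beta(3+9, 1+0) = Beta(12, 1).
Since β = 1 ≤ 1 and α > 1, the Beta density is monotone increasing on [0,1]; the mode is at 1.
Mean = 12/(12+1) = 0.9231.
Difference = 0.9231 − 1.0000 = -0.0769.
Left-skewed posterior ⇒ mean < mode.

-0.0769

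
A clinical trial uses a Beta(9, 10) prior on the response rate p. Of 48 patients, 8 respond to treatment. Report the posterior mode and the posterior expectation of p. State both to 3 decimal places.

MAP = 0.246, posterior mean = 0.254

Posterior: Beta(9+8, 10+40) = Beta(17, 50).
Mode = (17−1)/(17+50−2) = 16/65 = 0.246.
Mean = 17/(17+50) = 17/67 = 0.254.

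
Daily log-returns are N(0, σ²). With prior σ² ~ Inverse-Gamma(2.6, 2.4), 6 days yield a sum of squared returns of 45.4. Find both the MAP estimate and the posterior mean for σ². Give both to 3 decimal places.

Posterior: Inverse-Gamma(shape = 2.6+6/2 = 5.6, scale = 2.4+45.4/2 = 25.1).
Mode = β/(α+1) = 25.1/6.6 = 3.803.
Mean = β/(α−1) = 25.1/4.6 = 5.457.
Right-skewed posterior ⇒ mode < mean.

MAP = 3.803; posterior mean = 5.457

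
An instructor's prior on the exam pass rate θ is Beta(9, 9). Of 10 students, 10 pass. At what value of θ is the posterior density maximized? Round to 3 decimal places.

Posterior: Beta(9+10, 9+0) = Beta(19, 9).
Mode = (19−1)/(19+9−2) = 18/26 = 0.692.
Mean = 19/(19+9) = 19/28 = 0.679.
This is the posterior mode — the MAP estimate.

0.692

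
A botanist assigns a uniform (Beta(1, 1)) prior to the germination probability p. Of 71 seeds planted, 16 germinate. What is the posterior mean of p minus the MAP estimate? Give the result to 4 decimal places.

Posterior: Beta(1+16, 1+55) = Beta(17, 56).
Mode = (17−1)/(17+56−2) = 16/71 = 0.2254.
With a flat prior the MAP equals the MLE, 16/71.
Mean = 17/(17+56) = 17/73 = 0.2329.
Difference = 0.2329 − 0.2254 = 0.0075.

0.0075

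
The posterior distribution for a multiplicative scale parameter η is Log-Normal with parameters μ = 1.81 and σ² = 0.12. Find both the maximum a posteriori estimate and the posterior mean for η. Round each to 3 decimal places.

Mode = exp(μ − σ²) = exp(1.69) = 5.419.
Mean = exp(μ + σ²/2) = exp(1.870) = 6.488.

MAP = 5.419, posterior mean = 6.488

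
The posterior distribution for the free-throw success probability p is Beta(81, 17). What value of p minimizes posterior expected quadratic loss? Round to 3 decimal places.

0.827

Mode = (81−1)/(81+17−2) = 80/96 = 0.833.
Mean = 81/(81+17) = 81/98 = 0.827.
Quadratic loss ⇒ the optimal estimator is the posterior mean.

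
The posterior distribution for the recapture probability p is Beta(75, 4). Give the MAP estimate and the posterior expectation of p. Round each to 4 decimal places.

p_MAP = 0.9610, E[p|data] = 0.9494

Mode = (75−1)/(75+4−2) = 74/77 = 0.9610.
Mean = 75/(75+4) = 75/79 = 0.9494.
Mode > mean: the posterior has a left tail.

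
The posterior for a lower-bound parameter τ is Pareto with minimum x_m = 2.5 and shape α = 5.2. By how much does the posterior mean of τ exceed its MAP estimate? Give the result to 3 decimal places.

The Pareto density is strictly decreasing on [x_m, ∞), so the mode is x_m = 2.500.
Mean = α·x_m/(α−1) = 5.2·2.5/4.2 = 3.095.
Difference = 3.095 − 2.500 = 0.595.

0.595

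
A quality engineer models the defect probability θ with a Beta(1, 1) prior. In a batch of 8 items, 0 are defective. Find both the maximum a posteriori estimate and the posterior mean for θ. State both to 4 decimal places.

Posterior: Beta(1+0, 1+8) = Beta(1, 9).
Since α = 1 ≤ 1 and β > 1, the Beta density is monotone decreasing on [0,1]; the mode is at 0.
Mean = 1/(1+9) = 0.1000.
Right-skewed posterior ⇒ mode < mean.

MAP = 0.0000, posterior mean = 0.1000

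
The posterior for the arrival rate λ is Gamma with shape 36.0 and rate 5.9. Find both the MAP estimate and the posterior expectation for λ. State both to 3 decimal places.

Mode = (α−1)/β = 35.0/5.9 = 5.932.
Mean = α/β = 36.0/5.9 = 6.102.
The posterior is right-skewed, so the mean exceeds the mode.

MAP = 5.932; posterior mean = 6.102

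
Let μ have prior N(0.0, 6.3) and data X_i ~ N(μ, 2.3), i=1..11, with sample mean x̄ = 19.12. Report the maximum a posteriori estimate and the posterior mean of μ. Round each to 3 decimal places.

Posterior for μ is Normal. Precision-weighted mean: (1/6.3·0.0 + 11/2.3·19.12) / (1/6.3 + 11/2.3) = 18.506.
A Normal posterior is symmetric, so mode = mean.

maximum a posteriori estimate = 18.506, posterior mean = 18.506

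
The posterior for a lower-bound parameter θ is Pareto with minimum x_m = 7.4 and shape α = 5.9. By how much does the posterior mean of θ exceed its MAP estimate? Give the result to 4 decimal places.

1.5102

The Pareto density is strictly decreasing on [x_m, ∞), so the mode is x_m = 7.4000.
Mean = α·x_m/(α−1) = 5.9·7.4/4.9 = 8.9102.
Difference = 8.9102 − 7.4000 = 1.5102.
Right-skewed posterior ⇒ mode < mean.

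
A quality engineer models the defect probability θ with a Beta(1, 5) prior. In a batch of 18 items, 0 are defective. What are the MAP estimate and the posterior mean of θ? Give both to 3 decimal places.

θ_MAP = 0.000, E[θ|data] = 0.042

Posterior: Beta(1+0, 5+18) = Beta(1, 23).
Since α = 1 ≤ 1 and β > 1, the Beta density is monotone decreasing on [0,1]; the mode is at 0.
Mean = 1/(1+23) = 0.042.
The posterior is right-skewed, so the mean exceeds the mode.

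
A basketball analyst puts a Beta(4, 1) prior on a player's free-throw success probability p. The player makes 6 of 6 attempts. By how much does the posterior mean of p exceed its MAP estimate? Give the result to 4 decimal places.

-0.0909

Posterior: Beta(4+6, 1+0) = Beta(10, 1).
Since β = 1 ≤ 1 and α > 1, the Beta density is monotone increasing on [0,1]; the mode is at 1.
Mean = 10/(10+1) = 0.9091.
Difference = 0.9091 − 1.0000 = -0.0909.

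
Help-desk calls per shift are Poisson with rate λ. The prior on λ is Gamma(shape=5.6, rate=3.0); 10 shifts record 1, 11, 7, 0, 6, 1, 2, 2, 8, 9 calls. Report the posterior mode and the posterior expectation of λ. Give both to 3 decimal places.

MAP: 3.969. Posterior mean: 4.046.

Σ counts = 47. Posterior: Gamma(shape = 5.6+47 = 52.6, rate = 3.0+10 = 13.0).
Mode = (α−1)/β = 51.6/13.0 = 3.969.
Mean = α/β = 52.6/13.0 = 4.046.
The mean is pulled above the mode by the posterior's right skew.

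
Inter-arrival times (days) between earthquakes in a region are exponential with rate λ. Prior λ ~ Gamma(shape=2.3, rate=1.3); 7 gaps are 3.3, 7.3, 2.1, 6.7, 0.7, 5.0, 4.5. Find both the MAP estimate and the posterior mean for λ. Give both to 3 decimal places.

λ_MAP = 0.269, E[λ|data] = 0.301

Σ times = 29.6. Posterior: Gamma(shape = 2.3+7 = 9.3, rate = 1.3+29.6 = 30.9).
Mode = (α−1)/β = 8.3/30.9 = 0.269.
Mean = α/β = 9.3/30.9 = 0.301.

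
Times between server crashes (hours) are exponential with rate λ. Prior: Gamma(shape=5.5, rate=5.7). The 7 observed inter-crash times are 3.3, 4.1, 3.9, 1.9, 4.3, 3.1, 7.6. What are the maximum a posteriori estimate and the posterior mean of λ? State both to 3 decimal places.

Σ times = 28.2. Posterior: Gamma(shape = 5.5+7 = 12.5, rate = 5.7+28.2 = 33.9).
Mode = (α−1)/β = 11.5/33.9 = 0.339.
Mean = α/β = 12.5/33.9 = 0.369.

MAP = 0.339; posterior mean = 0.369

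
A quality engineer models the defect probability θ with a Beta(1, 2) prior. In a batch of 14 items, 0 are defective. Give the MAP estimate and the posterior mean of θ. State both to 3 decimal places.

Posterior: Beta(1+0, 2+14) = Beta(1, 16).
Since α = 1 ≤ 1 and β > 1, the Beta density is monotone decreasing on [0,1]; the mode is at 0.
Mean = 1/(1+16) = 0.059.

MAP: 0.000. Posterior mean: 0.059.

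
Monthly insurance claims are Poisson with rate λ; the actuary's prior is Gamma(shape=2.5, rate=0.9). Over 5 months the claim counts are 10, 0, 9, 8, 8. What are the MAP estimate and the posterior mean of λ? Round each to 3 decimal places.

MAP: 6.186. Posterior mean: 6.356.

Σ counts = 35. Posterior: Gamma(shape = 2.5+35 = 37.5, rate = 0.9+5 = 5.9).
Mode = (α−1)/β = 36.5/5.9 = 6.186.
Mean = α/β = 37.5/5.9 = 6.356.
Mean > mode: the posterior has a right tail.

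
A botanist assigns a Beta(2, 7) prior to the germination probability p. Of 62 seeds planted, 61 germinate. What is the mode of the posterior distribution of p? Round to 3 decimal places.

Posterior: Beta(2+61, 7+1) = Beta(63, 8).
Mode = (63−1)/(63+8−2) = 62/69 = 0.899.
Mean = 63/(63+8) = 63/71 = 0.887.
This is the posterior mode — the MAP estimate.

0.899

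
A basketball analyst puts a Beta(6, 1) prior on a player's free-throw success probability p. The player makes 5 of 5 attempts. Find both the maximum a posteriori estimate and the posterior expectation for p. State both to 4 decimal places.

Posterior: Beta(6+5, 1+0) = Beta(11, 1).
Since β = 1 ≤ 1 and α > 1, the Beta density is monotone increasing on [0,1]; the mode is at 1.
Mean = 11/(11+1) = 0.9167.
The posterior is left-skewed, so the mode exceeds the mean.

MAP = 1.0000; posterior mean = 0.9167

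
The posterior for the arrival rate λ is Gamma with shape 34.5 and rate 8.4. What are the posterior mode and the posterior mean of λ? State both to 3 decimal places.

λ_MAP = 3.988, E[λ|data] = 4.107

Mode = (α−1)/β = 33.5/8.4 = 3.988.
Mean = α/β = 34.5/8.4 = 4.107.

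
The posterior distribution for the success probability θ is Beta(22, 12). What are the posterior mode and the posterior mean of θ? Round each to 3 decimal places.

MAP = 0.656, posterior mean = 0.647

Mode = (22−1)/(22+12−2) = 21/32 = 0.656.
Mean = 22/(22+12) = 22/34 = 0.647.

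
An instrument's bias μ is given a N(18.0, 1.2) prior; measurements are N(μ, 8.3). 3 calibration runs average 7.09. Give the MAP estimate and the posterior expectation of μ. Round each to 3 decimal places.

μ_MAP = 14.699, E[μ|data] = 14.699

Posterior for μ is Normal. Precision-weighted mean: (1/1.2·18.0 + 3/8.3·7.09) / (1/1.2 + 3/8.3) = 14.699.
A Normal posterior is symmetric, so mode = mean.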